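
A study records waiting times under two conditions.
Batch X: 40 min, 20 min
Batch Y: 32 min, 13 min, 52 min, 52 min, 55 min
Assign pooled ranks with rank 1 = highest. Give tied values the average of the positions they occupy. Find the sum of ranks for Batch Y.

18

Sorted (descending): 55, 52, 52, 40, 32, 20, 13
The 2 values of 52 occupy positions 2–3 → average rank (2+3)/2 = 2.5.
Batch Y values → pooled ranks: 32→5, 13→7, 52→2.5, 52→2.5, 55→1
Rank sum = 5 + 7 + 2.5 + 2.5 + 1 = 18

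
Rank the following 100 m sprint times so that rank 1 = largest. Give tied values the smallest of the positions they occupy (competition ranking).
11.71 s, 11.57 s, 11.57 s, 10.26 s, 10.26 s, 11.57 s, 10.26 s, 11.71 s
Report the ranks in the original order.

Sorted (descending): 11.71, 11.71, 11.57, 11.57, 11.57, 10.26, 10.26, 10.26
The 2 values of 11.71 occupy positions 1–2 → each gets rank 1.
The 3 values of 11.57 occupy positions 3–5 → each gets rank 3.
The 3 values of 10.26 occupy positions 6–8 → each gets rank 6.

1, 3, 3, 6, 6, 3, 6, 1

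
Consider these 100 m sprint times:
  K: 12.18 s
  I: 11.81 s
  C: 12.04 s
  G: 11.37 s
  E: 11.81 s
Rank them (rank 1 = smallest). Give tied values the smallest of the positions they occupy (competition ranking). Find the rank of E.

Sorted (ascending): 11.37, 11.81, 11.81, 12.04, 12.18
The 2 values of 11.81 occupy positions 2–3 → each gets rank 2.
E has value 11.81 s → rank 2.

2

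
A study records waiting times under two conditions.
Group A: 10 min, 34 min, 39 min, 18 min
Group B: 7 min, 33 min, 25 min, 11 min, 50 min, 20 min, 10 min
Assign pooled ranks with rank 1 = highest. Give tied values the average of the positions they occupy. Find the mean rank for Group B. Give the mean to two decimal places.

Sorted (descending): 50, 39, 34, 33, 25, 20, 18, 11, 10, 10, 7
The 2 values of 10 occupy positions 9–10 → average rank (9+10)/2 = 9.5.
Group B values → pooled ranks: 7→11, 33→4, 25→5, 11→8, 50→1, 20→6, 10→9.5
Mean rank = (11 + 4 + 5 + 8 + 1 + 6 + 9.5) / 7 = 6.36

6.36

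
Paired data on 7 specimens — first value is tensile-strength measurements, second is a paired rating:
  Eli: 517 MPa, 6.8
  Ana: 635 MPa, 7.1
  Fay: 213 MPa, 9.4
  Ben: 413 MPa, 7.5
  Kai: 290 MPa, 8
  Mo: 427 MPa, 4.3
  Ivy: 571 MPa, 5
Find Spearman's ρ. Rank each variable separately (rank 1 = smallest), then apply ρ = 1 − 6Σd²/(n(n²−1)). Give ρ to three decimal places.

-0.679

Ranks of variable 1: 5, 7, 1, 3, 2, 4, 6
Ranks of variable 2: 3, 4, 7, 5, 6, 1, 2
d = r₁ − r₂: 2, 3, -6, -2, -4, 3, 4
d²: 4, 9, 36, 4, 16, 9, 16; Σd² = 94
ρ = 1 − 6·94/(7·48) = 1 − 564/336 = -0.679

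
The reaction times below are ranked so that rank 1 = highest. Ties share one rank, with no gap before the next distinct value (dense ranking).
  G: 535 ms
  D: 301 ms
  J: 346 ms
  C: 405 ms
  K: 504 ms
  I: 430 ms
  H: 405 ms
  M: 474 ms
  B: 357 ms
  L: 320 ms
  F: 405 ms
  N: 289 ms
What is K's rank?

Sorted (descending): 535, 504, 474, 430, 405, 405, 405, 357, 346, 320, 301, 289
The 3 values of 405 share dense rank 5.
Remaining distinct values take the next consecutive integers.
K has value 504 ms → rank 2.

2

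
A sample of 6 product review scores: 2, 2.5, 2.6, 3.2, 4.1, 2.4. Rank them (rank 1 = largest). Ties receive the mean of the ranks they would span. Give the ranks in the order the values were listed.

Sorted (descending): 4.1, 3.2, 2.6, 2.5, 2.4, 2
No ties — each value takes its position as its rank.

6, 4, 3, 2, 1, 5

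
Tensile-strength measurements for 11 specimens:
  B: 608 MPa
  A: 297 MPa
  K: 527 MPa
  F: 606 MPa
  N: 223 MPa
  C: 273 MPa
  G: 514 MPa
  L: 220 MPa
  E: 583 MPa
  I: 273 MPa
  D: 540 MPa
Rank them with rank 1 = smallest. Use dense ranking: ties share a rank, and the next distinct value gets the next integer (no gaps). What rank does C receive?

Sorted (ascending): 220, 223, 273, 273, 297, 514, 527, 540, 583, 606, 608
The 2 values of 273 share dense rank 3.
Remaining distinct values take the next consecutive integers.
C has value 273 MPa → rank 3.

3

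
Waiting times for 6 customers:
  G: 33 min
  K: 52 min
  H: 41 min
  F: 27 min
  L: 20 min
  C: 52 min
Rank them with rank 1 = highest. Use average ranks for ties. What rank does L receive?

Sorted (descending): 52, 52, 41, 33, 27, 20
The 2 values of 52 occupy positions 1–2 → average rank (1+2)/2 = 1.5.
L has value 20 min → rank 6.

6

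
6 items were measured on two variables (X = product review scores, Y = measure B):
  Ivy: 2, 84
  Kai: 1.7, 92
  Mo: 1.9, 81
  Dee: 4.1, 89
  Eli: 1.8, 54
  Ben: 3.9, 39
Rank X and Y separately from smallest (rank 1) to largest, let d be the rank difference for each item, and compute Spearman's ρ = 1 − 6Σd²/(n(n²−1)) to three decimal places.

-0.200

Ranks of variable 1: 4, 1, 3, 6, 2, 5
Ranks of variable 2: 4, 6, 3, 5, 2, 1
d = r₁ − r₂: 0, -5, 0, 1, 0, 4
d²: 0, 25, 0, 1, 0, 16; Σd² = 42
ρ = 1 − 6·42/(6·35) = 1 − 252/210 = -0.200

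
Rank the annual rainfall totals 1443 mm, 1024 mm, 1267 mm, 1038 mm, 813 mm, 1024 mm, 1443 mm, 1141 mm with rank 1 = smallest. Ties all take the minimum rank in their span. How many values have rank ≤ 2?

Sorted (ascending): 813, 1024, 1024, 1038, 1141, 1267, 1443, 1443
The 2 values of 1024 occupy positions 2–3 → each gets rank 2.
The 2 values of 1443 occupy positions 7–8 → each gets rank 7.
Ranks ≤ 2: {1, 2, 2} → 3 values.

3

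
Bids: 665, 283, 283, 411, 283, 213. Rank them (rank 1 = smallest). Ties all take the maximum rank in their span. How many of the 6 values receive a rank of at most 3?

Sorted (ascending): 213, 283, 283, 283, 411, 665
The 3 values of 283 occupy positions 2–4 → each gets rank 4.
Ranks ≤ 3: {1} → 1 value.

1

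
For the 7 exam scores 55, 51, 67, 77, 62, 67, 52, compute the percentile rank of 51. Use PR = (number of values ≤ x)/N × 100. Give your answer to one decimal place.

14.3

N = 7.
Strictly below 51: 0. Equal to 51: 1.
PR = 1/7 × 100 = 14.3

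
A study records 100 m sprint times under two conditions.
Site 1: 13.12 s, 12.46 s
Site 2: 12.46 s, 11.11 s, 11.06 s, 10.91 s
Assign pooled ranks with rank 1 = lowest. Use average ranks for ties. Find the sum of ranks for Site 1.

10.5

Sorted (ascending): 10.91, 11.06, 11.11, 12.46, 12.46, 13.12
The 2 values of 12.46 occupy positions 4–5 → average rank (4+5)/2 = 4.5.
Site 1 values → pooled ranks: 13.12→6, 12.46→4.5
Rank sum = 6 + 4.5 = 10.5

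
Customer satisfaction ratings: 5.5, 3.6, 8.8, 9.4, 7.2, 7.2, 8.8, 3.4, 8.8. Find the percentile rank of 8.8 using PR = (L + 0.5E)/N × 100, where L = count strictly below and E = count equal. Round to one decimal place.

N = 9.
Strictly below 8.8: 5. Equal to 8.8: 3.
PR = (5 + 0.5·3)/9 × 100 = 72.2

72.2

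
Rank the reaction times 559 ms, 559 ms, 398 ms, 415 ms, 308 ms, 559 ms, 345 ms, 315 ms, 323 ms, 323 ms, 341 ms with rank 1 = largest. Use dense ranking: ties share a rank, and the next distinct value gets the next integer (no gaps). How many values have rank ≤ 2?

Sorted (descending): 559, 559, 559, 415, 398, 345, 341, 323, 323, 315, 308
The 3 values of 559 share dense rank 1.
The 2 values of 323 share dense rank 6.
Remaining distinct values take the next consecutive integers.
Ranks ≤ 2: {1, 1, 1, 2} → 4 values.

4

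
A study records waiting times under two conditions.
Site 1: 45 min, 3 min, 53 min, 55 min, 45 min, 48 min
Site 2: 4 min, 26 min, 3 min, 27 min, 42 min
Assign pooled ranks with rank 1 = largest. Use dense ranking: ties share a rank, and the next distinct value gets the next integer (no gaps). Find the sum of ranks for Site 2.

Sorted (descending): 55, 53, 48, 45, 45, 42, 27, 26, 4, 3, 3
The 2 values of 45 share dense rank 4.
The 2 values of 3 share dense rank 9.
Remaining distinct values take the next consecutive integers.
Site 2 values → pooled ranks: 4→8, 26→7, 3→9, 27→6, 42→5
Rank sum = 8 + 7 + 9 + 6 + 5 = 35

35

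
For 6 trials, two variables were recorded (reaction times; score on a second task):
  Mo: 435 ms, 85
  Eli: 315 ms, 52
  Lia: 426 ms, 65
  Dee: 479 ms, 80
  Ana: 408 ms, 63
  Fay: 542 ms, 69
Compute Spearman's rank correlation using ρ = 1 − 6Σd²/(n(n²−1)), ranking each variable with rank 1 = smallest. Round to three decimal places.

0.771

Ranks of variable 1: 4, 1, 3, 5, 2, 6
Ranks of variable 2: 6, 1, 3, 5, 2, 4
d = r₁ − r₂: -2, 0, 0, 0, 0, 2
d²: 4, 0, 0, 0, 0, 4; Σd² = 8
ρ = 1 − 6·8/(6·35) = 1 − 48/210 = 0.771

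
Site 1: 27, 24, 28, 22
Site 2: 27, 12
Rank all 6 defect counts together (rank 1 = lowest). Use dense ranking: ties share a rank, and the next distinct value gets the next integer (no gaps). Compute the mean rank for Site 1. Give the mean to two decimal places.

3.50

Sorted (ascending): 12, 22, 24, 27, 27, 28
The 2 values of 27 share dense rank 4.
Remaining distinct values take the next consecutive integers.
Site 1 values → pooled ranks: 27→4, 24→3, 28→5, 22→2
Mean rank = (4 + 3 + 5 + 2) / 4 = 3.50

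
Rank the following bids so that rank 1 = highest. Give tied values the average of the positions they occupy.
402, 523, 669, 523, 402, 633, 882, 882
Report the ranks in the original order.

Sorted (descending): 882, 882, 669, 633, 523, 523, 402, 402
The 2 values of 882 occupy positions 1–2 → average rank (1+2)/2 = 1.5.
The 2 values of 523 occupy positions 5–6 → average rank (5+6)/2 = 5.5.
The 2 values of 402 occupy positions 7–8 → average rank (7+8)/2 = 7.5.

7.5, 5.5, 3, 5.5, 7.5, 4, 1.5, 1.5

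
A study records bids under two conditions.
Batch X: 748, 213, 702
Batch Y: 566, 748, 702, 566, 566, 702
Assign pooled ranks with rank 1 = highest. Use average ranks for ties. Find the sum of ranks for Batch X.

Sorted (descending): 748, 748, 702, 702, 702, 566, 566, 566, 213
The 2 values of 748 occupy positions 1–2 → average rank (1+2)/2 = 1.5.
The 3 values of 702 occupy positions 3–5 → average rank 4.
The 3 values of 566 occupy positions 6–8 → average rank 7.
Batch X values → pooled ranks: 748→1.5, 213→9, 702→4
Rank sum = 1.5 + 9 + 4 = 14.5

14.5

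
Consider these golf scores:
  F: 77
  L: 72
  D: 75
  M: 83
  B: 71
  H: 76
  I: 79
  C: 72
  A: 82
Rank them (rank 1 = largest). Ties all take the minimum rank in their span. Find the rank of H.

Sorted (descending): 83, 82, 79, 77, 76, 75, 72, 72, 71
The 2 values of 72 occupy positions 7–8 → each gets rank 7.
H has value 76 → rank 5.

5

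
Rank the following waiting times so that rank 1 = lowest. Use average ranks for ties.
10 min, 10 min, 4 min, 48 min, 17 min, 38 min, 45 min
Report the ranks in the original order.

2.5, 2.5, 1, 7, 4, 5, 6

Sorted (ascending): 4, 10, 10, 17, 38, 45, 48
The 2 values of 10 occupy positions 2–3 → average rank (2+3)/2 = 2.5.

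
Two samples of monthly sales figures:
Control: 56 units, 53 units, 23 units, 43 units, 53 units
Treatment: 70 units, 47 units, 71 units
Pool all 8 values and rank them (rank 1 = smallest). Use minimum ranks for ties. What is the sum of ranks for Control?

17

Sorted (ascending): 23, 43, 47, 53, 53, 56, 70, 71
The 2 values of 53 occupy positions 4–5 → each gets rank 4.
Control values → pooled ranks: 56→6, 53→4, 23→1, 43→2, 53→4
Rank sum = 6 + 4 + 1 + 2 + 4 = 17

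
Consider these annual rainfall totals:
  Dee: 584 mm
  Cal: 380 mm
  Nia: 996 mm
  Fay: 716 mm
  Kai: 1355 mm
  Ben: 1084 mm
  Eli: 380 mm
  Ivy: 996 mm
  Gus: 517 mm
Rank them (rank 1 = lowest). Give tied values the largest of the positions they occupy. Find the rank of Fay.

5

Sorted (ascending): 380, 380, 517, 584, 716, 996, 996, 1084, 1355
The 2 values of 380 occupy positions 1–2 → each gets rank 2.
The 2 values of 996 occupy positions 6–7 → each gets rank 7.
Fay has value 716 mm → rank 5.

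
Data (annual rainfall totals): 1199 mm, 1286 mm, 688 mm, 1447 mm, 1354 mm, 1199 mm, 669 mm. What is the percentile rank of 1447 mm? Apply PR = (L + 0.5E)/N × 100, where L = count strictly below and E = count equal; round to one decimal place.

92.9

N = 7.
Strictly below 1447: 6. Equal to 1447: 1.
PR = (6 + 0.5·1)/7 × 100 = 92.9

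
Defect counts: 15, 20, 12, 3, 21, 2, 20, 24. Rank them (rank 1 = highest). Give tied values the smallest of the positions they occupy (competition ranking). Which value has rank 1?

Sorted (descending): 24, 21, 20, 20, 15, 12, 3, 2
The 2 values of 20 occupy positions 3–4 → each gets rank 3.
Rank 1 → value 24.

24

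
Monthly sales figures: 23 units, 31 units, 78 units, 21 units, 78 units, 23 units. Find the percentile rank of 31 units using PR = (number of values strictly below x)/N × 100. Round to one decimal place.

N = 6.
Strictly below 31: 3. Equal to 31: 1.
PR = 3/6 × 100 = 50.0

50.0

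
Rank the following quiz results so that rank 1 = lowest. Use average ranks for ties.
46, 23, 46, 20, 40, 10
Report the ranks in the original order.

5.5, 3, 5.5, 2, 4, 1

Sorted (ascending): 10, 20, 23, 40, 46, 46
The 2 values of 46 occupy positions 5–6 → average rank (5+6)/2 = 5.5.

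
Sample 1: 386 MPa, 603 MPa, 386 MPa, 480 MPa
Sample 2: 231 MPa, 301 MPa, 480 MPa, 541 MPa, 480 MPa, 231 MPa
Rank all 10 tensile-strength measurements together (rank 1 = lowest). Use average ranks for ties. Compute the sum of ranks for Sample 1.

26

Sorted (ascending): 231, 231, 301, 386, 386, 480, 480, 480, 541, 603
The 2 values of 231 occupy positions 1–2 → average rank (1+2)/2 = 1.5.
The 2 values of 386 occupy positions 4–5 → average rank (4+5)/2 = 4.5.
The 3 values of 480 occupy positions 6–8 → average rank 7.
Sample 1 values → pooled ranks: 386→4.5, 603→10, 386→4.5, 480→7
Rank sum = 4.5 + 10 + 4.5 + 7 = 26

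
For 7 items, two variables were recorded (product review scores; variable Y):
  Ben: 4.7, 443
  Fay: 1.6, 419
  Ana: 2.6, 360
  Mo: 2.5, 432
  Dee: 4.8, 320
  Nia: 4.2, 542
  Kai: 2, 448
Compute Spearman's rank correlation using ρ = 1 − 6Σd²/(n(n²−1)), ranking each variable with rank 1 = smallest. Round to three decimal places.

Ranks of variable 1: 6, 1, 4, 3, 7, 5, 2
Ranks of variable 2: 5, 3, 2, 4, 1, 7, 6
d = r₁ − r₂: 1, -2, 2, -1, 6, -2, -4
d²: 1, 4, 4, 1, 36, 4, 16; Σd² = 66
ρ = 1 − 6·66/(7·48) = 1 − 396/336 = -0.179

-0.179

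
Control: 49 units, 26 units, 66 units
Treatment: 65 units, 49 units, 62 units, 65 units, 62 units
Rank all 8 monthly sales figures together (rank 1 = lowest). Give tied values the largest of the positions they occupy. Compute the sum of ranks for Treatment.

Sorted (ascending): 26, 49, 49, 62, 62, 65, 65, 66
The 2 values of 49 occupy positions 2–3 → each gets rank 3.
The 2 values of 62 occupy positions 4–5 → each gets rank 5.
The 2 values of 65 occupy positions 6–7 → each gets rank 7.
Treatment values → pooled ranks: 65→7, 49→3, 62→5, 65→7, 62→5
Rank sum = 7 + 3 + 5 + 7 + 5 = 27

27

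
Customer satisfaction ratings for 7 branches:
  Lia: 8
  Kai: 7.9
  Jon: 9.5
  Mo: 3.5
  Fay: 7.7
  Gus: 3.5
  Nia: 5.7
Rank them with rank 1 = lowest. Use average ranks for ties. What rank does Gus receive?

1.5

Sorted (ascending): 3.5, 3.5, 5.7, 7.7, 7.9, 8, 9.5
The 2 values of 3.5 occupy positions 1–2 → average rank (1+2)/2 = 1.5.
Gus has value 3.5 → rank 1.5.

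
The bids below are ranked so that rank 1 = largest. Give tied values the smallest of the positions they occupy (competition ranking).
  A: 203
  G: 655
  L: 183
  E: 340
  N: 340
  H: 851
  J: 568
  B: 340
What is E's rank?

4

Sorted (descending): 851, 655, 568, 340, 340, 340, 203, 183
The 3 values of 340 occupy positions 4–6 → each gets rank 4.
E has value 340 → rank 4.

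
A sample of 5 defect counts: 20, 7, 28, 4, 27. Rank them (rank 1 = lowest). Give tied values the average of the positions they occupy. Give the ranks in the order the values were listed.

Sorted (ascending): 4, 7, 20, 27, 28
No ties — each value takes its position as its rank.

3, 2, 5, 1, 4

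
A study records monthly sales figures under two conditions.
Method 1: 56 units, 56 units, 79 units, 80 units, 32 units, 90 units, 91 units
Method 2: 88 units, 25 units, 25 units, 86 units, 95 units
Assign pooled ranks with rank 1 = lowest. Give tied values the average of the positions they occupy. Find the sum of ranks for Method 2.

Sorted (ascending): 25, 25, 32, 56, 56, 79, 80, 86, 88, 90, 91, 95
The 2 values of 25 occupy positions 1–2 → average rank (1+2)/2 = 1.5.
The 2 values of 56 occupy positions 4–5 → average rank (4+5)/2 = 4.5.
Method 2 values → pooled ranks: 88→9, 25→1.5, 25→1.5, 86→8, 95→12
Rank sum = 9 + 1.5 + 1.5 + 8 + 12 = 32

32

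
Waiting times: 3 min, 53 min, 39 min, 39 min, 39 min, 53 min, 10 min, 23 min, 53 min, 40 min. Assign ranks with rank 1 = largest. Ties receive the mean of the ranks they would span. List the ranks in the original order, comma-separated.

Sorted (descending): 53, 53, 53, 40, 39, 39, 39, 23, 10, 3
The 3 values of 53 occupy positions 1–3 → average rank 2.
The 3 values of 39 occupy positions 5–7 → average rank 6.

10, 2, 6, 6, 6, 2, 9, 8, 2, 4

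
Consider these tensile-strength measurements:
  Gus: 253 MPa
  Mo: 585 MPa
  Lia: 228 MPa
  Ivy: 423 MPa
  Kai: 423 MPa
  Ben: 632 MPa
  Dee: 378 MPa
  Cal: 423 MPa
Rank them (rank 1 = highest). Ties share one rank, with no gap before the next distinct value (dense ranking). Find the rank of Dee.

4

Sorted (descending): 632, 585, 423, 423, 423, 378, 253, 228
The 3 values of 423 share dense rank 3.
Remaining distinct values take the next consecutive integers.
Dee has value 378 MPa → rank 4.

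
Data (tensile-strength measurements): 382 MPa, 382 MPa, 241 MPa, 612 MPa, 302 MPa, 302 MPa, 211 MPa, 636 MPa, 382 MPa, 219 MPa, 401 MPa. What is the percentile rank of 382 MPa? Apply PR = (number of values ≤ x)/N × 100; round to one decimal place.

72.7

N = 11.
Strictly below 382: 5. Equal to 382: 3.
PR = 8/11 × 100 = 72.7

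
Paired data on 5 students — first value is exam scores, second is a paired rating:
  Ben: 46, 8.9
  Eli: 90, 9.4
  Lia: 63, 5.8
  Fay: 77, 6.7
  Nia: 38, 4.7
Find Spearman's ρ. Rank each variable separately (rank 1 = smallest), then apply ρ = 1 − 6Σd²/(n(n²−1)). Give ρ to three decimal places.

Ranks of variable 1: 2, 5, 3, 4, 1
Ranks of variable 2: 4, 5, 2, 3, 1
d = r₁ − r₂: -2, 0, 1, 1, 0
d²: 4, 0, 1, 1, 0; Σd² = 6
ρ = 1 − 6·6/(5·24) = 1 − 36/120 = 0.700

0.700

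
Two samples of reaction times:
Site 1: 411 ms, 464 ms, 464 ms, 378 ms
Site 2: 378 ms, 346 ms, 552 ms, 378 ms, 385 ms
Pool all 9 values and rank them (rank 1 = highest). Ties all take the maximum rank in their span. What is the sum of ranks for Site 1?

Sorted (descending): 552, 464, 464, 411, 385, 378, 378, 378, 346
The 2 values of 464 occupy positions 2–3 → each gets rank 3.
The 3 values of 378 occupy positions 6–8 → each gets rank 8.
Site 1 values → pooled ranks: 411→4, 464→3, 464→3, 378→8
Rank sum = 4 + 3 + 3 + 8 = 18

18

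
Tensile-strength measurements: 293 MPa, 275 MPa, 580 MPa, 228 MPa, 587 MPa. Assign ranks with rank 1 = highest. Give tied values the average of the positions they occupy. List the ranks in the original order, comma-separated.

3, 4, 2, 5, 1

Sorted (descending): 587, 580, 293, 275, 228
No ties — each value takes its position as its rank.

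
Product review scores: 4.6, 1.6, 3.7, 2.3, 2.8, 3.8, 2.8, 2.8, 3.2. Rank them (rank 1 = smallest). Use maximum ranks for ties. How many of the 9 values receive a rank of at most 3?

2

Sorted (ascending): 1.6, 2.3, 2.8, 2.8, 2.8, 3.2, 3.7, 3.8, 4.6
The 3 values of 2.8 occupy positions 3–5 → each gets rank 5.
Ranks ≤ 3: {1, 2} → 2 values.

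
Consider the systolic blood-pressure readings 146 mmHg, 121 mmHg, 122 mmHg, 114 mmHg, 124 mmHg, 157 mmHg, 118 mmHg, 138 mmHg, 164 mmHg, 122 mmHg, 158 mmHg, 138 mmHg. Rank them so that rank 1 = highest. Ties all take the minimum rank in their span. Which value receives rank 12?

114

Sorted (descending): 164, 158, 157, 146, 138, 138, 124, 122, 122, 121, 118, 114
The 2 values of 138 occupy positions 5–6 → each gets rank 5.
The 2 values of 122 occupy positions 8–9 → each gets rank 8.
Rank 12 → value 114.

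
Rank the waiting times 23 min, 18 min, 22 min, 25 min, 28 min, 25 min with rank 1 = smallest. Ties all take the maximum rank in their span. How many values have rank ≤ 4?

3

Sorted (ascending): 18, 22, 23, 25, 25, 28
The 2 values of 25 occupy positions 4–5 → each gets rank 5.
Ranks ≤ 4: {1, 2, 3} → 3 values.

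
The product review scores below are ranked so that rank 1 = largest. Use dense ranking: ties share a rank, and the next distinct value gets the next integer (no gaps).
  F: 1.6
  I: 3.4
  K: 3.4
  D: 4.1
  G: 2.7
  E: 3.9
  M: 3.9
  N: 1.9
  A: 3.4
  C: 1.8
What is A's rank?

Sorted (descending): 4.1, 3.9, 3.9, 3.4, 3.4, 3.4, 2.7, 1.9, 1.8, 1.6
The 2 values of 3.9 share dense rank 2.
The 3 values of 3.4 share dense rank 3.
Remaining distinct values take the next consecutive integers.
A has value 3.4 → rank 3.

3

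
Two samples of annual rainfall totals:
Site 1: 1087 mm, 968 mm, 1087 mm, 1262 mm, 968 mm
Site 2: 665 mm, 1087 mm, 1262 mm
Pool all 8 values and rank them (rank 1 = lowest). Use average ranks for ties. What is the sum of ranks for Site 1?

22.5

Sorted (ascending): 665, 968, 968, 1087, 1087, 1087, 1262, 1262
The 2 values of 968 occupy positions 2–3 → average rank (2+3)/2 = 2.5.
The 3 values of 1087 occupy positions 4–6 → average rank 5.
The 2 values of 1262 occupy positions 7–8 → average rank (7+8)/2 = 7.5.
Site 1 values → pooled ranks: 1087→5, 968→2.5, 1087→5, 1262→7.5, 968→2.5
Rank sum = 5 + 2.5 + 5 + 7.5 + 2.5 = 22.5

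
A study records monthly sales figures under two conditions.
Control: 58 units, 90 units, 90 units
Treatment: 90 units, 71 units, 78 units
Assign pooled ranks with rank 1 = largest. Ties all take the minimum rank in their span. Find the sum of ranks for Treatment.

Sorted (descending): 90, 90, 90, 78, 71, 58
The 3 values of 90 occupy positions 1–3 → each gets rank 1.
Treatment values → pooled ranks: 90→1, 71→5, 78→4
Rank sum = 1 + 5 + 4 = 10

10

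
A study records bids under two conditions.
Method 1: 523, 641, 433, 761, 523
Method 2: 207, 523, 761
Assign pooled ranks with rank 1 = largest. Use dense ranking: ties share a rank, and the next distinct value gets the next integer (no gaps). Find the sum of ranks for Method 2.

9

Sorted (descending): 761, 761, 641, 523, 523, 523, 433, 207
The 2 values of 761 share dense rank 1.
The 3 values of 523 share dense rank 3.
Remaining distinct values take the next consecutive integers.
Method 2 values → pooled ranks: 207→5, 523→3, 761→1
Rank sum = 5 + 3 + 1 = 9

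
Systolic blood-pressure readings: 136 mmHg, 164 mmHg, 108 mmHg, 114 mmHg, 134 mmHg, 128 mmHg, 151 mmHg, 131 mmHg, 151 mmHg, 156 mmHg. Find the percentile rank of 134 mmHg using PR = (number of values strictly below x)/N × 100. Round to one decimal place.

N = 10.
Strictly below 134: 4. Equal to 134: 1.
PR = 4/10 × 100 = 40.0

40.0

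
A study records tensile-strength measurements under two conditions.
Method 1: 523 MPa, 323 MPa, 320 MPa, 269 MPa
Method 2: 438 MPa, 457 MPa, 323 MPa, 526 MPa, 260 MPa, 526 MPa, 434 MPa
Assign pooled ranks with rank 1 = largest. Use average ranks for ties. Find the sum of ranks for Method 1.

29.5

Sorted (descending): 526, 526, 523, 457, 438, 434, 323, 323, 320, 269, 260
The 2 values of 526 occupy positions 1–2 → average rank (1+2)/2 = 1.5.
The 2 values of 323 occupy positions 7–8 → average rank (7+8)/2 = 7.5.
Method 1 values → pooled ranks: 523→3, 323→7.5, 320→9, 269→10
Rank sum = 3 + 7.5 + 9 + 10 = 29.5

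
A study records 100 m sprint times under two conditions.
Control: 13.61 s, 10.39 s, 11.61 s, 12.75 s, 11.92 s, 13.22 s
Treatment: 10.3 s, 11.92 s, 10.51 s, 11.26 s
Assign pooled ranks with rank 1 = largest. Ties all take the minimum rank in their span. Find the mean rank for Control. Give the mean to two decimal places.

Sorted (descending): 13.61, 13.22, 12.75, 11.92, 11.92, 11.61, 11.26, 10.51, 10.39, 10.3
The 2 values of 11.92 occupy positions 4–5 → each gets rank 4.
Control values → pooled ranks: 13.61→1, 10.39→9, 11.61→6, 12.75→3, 11.92→4, 13.22→2
Mean rank = (1 + 9 + 6 + 3 + 4 + 2) / 6 = 4.17

4.17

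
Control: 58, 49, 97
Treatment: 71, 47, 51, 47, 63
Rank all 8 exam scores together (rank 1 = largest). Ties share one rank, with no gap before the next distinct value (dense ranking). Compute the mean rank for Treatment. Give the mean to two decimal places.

4.80

Sorted (descending): 97, 71, 63, 58, 51, 49, 47, 47
The 2 values of 47 share dense rank 7.
Remaining distinct values take the next consecutive integers.
Treatment values → pooled ranks: 71→2, 47→7, 51→5, 47→7, 63→3
Mean rank = (2 + 7 + 5 + 7 + 3) / 5 = 4.80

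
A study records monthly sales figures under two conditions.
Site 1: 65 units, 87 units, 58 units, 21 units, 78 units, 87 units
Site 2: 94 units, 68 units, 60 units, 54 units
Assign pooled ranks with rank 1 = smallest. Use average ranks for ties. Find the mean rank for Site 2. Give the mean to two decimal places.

5.50

Sorted (ascending): 21, 54, 58, 60, 65, 68, 78, 87, 87, 94
The 2 values of 87 occupy positions 8–9 → average rank (8+9)/2 = 8.5.
Site 2 values → pooled ranks: 94→10, 68→6, 60→4, 54→2
Mean rank = (10 + 6 + 4 + 2) / 4 = 5.50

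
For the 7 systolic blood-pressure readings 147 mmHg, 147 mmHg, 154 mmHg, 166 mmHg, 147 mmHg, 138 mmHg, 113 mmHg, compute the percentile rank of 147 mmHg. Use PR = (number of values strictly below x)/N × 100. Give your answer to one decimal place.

N = 7.
Strictly below 147: 2. Equal to 147: 3.
PR = 2/7 × 100 = 28.6

28.6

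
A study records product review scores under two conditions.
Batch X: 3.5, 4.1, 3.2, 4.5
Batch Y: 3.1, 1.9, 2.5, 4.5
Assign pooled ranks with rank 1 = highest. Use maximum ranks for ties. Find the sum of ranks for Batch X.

Sorted (descending): 4.5, 4.5, 4.1, 3.5, 3.2, 3.1, 2.5, 1.9
The 2 values of 4.5 occupy positions 1–2 → each gets rank 2.
Batch X values → pooled ranks: 3.5→4, 4.1→3, 3.2→5, 4.5→2
Rank sum = 4 + 3 + 5 + 2 = 14

14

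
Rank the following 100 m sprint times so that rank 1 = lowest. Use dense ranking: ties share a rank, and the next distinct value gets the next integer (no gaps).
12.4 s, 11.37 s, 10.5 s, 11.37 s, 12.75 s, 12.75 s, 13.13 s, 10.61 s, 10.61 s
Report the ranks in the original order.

4, 3, 1, 3, 5, 5, 6, 2, 2

Sorted (ascending): 10.5, 10.61, 10.61, 11.37, 11.37, 12.4, 12.75, 12.75, 13.13
The 2 values of 10.61 share dense rank 2.
The 2 values of 11.37 share dense rank 3.
The 2 values of 12.75 share dense rank 5.
Remaining distinct values take the next consecutive integers.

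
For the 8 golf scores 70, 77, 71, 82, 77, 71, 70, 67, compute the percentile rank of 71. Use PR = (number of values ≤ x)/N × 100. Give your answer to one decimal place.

N = 8.
Strictly below 71: 3. Equal to 71: 2.
PR = 5/8 × 100 = 62.5

62.5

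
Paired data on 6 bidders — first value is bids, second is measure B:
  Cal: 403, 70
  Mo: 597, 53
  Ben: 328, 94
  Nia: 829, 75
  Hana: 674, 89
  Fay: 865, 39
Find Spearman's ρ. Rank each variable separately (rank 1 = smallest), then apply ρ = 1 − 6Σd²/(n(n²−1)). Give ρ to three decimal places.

-0.543

Ranks of variable 1: 2, 3, 1, 5, 4, 6
Ranks of variable 2: 3, 2, 6, 4, 5, 1
d = r₁ − r₂: -1, 1, -5, 1, -1, 5
d²: 1, 1, 25, 1, 1, 25; Σd² = 54
ρ = 1 − 6·54/(6·35) = 1 − 324/210 = -0.543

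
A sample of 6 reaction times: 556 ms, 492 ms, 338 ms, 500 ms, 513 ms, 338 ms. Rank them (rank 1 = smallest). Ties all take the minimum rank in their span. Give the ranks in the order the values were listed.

Sorted (ascending): 338, 338, 492, 500, 513, 556
The 2 values of 338 occupy positions 1–2 → each gets rank 1.

6, 3, 1, 4, 5, 1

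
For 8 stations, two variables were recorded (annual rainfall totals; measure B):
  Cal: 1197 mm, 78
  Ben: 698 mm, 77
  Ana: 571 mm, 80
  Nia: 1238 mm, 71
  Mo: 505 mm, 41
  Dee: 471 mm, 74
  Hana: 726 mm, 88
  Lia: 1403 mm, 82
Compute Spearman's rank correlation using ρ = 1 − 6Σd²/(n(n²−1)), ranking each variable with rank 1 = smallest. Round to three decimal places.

0.405

Ranks of variable 1: 6, 4, 3, 7, 2, 1, 5, 8
Ranks of variable 2: 5, 4, 6, 2, 1, 3, 8, 7
d = r₁ − r₂: 1, 0, -3, 5, 1, -2, -3, 1
d²: 1, 0, 9, 25, 1, 4, 9, 1; Σd² = 50
ρ = 1 − 6·50/(8·63) = 1 − 300/504 = 0.405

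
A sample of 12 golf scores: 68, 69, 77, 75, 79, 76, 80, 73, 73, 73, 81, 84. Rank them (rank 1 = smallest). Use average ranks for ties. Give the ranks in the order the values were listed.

Sorted (ascending): 68, 69, 73, 73, 73, 75, 76, 77, 79, 80, 81, 84
The 3 values of 73 occupy positions 3–5 → average rank 4.

1, 2, 8, 6, 9, 7, 10, 4, 4, 4, 11, 12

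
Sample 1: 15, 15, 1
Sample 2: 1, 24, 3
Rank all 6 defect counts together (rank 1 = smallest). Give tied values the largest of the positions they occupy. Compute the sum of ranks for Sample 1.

12

Sorted (ascending): 1, 1, 3, 15, 15, 24
The 2 values of 1 occupy positions 1–2 → each gets rank 2.
The 2 values of 15 occupy positions 4–5 → each gets rank 5.
Sample 1 values → pooled ranks: 15→5, 15→5, 1→2
Rank sum = 5 + 5 + 2 = 12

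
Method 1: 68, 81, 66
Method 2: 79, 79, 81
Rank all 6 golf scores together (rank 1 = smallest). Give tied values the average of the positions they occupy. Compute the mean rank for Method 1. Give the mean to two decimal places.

Sorted (ascending): 66, 68, 79, 79, 81, 81
The 2 values of 79 occupy positions 3–4 → average rank (3+4)/2 = 3.5.
The 2 values of 81 occupy positions 5–6 → average rank (5+6)/2 = 5.5.
Method 1 values → pooled ranks: 68→2, 81→5.5, 66→1
Mean rank = (2 + 5.5 + 1) / 3 = 2.83

2.83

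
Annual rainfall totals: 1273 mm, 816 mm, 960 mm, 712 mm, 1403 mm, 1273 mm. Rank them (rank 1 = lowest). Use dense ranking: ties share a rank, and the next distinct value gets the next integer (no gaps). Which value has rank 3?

960

Sorted (ascending): 712, 816, 960, 1273, 1273, 1403
The 2 values of 1273 share dense rank 4.
Remaining distinct values take the next consecutive integers.
Rank 3 → value 960.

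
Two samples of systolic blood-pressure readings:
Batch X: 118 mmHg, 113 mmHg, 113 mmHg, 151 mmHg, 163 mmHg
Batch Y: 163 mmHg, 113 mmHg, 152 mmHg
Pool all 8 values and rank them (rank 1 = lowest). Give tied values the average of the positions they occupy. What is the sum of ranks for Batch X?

20.5

Sorted (ascending): 113, 113, 113, 118, 151, 152, 163, 163
The 3 values of 113 occupy positions 1–3 → average rank 2.
The 2 values of 163 occupy positions 7–8 → average rank (7+8)/2 = 7.5.
Batch X values → pooled ranks: 118→4, 113→2, 113→2, 151→5, 163→7.5
Rank sum = 4 + 2 + 2 + 5 + 7.5 = 20.5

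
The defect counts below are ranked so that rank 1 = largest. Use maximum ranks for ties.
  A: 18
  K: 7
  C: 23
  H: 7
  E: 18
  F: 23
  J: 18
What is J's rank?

5

Sorted (descending): 23, 23, 18, 18, 18, 7, 7
The 2 values of 23 occupy positions 1–2 → each gets rank 2.
The 3 values of 18 occupy positions 3–5 → each gets rank 5.
The 2 values of 7 occupy positions 6–7 → each gets rank 7.
J has value 18 → rank 5.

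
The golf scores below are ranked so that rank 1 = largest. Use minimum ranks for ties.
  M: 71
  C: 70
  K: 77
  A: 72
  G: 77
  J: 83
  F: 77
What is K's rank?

2

Sorted (descending): 83, 77, 77, 77, 72, 71, 70
The 3 values of 77 occupy positions 2–4 → each gets rank 2.
K has value 77 → rank 2.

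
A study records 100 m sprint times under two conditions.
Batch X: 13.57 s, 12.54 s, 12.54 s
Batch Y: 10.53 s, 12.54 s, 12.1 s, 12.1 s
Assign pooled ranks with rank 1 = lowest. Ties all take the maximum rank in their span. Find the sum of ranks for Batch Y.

Sorted (ascending): 10.53, 12.1, 12.1, 12.54, 12.54, 12.54, 13.57
The 2 values of 12.1 occupy positions 2–3 → each gets rank 3.
The 3 values of 12.54 occupy positions 4–6 → each gets rank 6.
Batch Y values → pooled ranks: 10.53→1, 12.54→6, 12.1→3, 12.1→3
Rank sum = 1 + 6 + 3 + 3 = 13

13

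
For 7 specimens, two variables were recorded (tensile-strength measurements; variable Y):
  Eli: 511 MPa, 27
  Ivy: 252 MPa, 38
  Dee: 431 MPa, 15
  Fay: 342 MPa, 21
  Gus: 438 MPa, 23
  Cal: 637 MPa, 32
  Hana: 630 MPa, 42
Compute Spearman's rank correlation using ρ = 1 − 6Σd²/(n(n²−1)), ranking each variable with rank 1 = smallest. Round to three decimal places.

0.357

Ranks of variable 1: 5, 1, 3, 2, 4, 7, 6
Ranks of variable 2: 4, 6, 1, 2, 3, 5, 7
d = r₁ − r₂: 1, -5, 2, 0, 1, 2, -1
d²: 1, 25, 4, 0, 1, 4, 1; Σd² = 36
ρ = 1 − 6·36/(7·48) = 1 − 216/336 = 0.357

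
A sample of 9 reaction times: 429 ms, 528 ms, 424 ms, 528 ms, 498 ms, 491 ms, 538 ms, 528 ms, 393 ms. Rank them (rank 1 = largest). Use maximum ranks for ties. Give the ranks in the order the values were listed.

7, 4, 8, 4, 5, 6, 1, 4, 9

Sorted (descending): 538, 528, 528, 528, 498, 491, 429, 424, 393
The 3 values of 528 occupy positions 2–4 → each gets rank 4.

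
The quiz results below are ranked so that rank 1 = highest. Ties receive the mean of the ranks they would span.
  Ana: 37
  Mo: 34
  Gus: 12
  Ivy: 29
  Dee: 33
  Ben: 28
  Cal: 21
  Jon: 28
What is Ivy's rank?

Sorted (descending): 37, 34, 33, 29, 28, 28, 21, 12
The 2 values of 28 occupy positions 5–6 → average rank (5+6)/2 = 5.5.
Ivy has value 29 → rank 4.

4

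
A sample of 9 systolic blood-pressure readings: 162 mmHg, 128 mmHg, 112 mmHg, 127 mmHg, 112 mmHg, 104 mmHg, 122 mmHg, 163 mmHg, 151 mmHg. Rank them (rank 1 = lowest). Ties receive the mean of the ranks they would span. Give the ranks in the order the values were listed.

Sorted (ascending): 104, 112, 112, 122, 127, 128, 151, 162, 163
The 2 values of 112 occupy positions 2–3 → average rank (2+3)/2 = 2.5.

8, 6, 2.5, 5, 2.5, 1, 4, 9, 7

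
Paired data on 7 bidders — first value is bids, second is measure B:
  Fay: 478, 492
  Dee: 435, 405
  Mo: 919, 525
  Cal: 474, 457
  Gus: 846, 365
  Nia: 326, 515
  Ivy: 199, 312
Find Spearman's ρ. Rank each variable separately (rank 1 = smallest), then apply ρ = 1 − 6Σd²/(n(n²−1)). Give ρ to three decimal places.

Ranks of variable 1: 5, 3, 7, 4, 6, 2, 1
Ranks of variable 2: 5, 3, 7, 4, 2, 6, 1
d = r₁ − r₂: 0, 0, 0, 0, 4, -4, 0
d²: 0, 0, 0, 0, 16, 16, 0; Σd² = 32
ρ = 1 − 6·32/(7·48) = 1 − 192/336 = 0.429

0.429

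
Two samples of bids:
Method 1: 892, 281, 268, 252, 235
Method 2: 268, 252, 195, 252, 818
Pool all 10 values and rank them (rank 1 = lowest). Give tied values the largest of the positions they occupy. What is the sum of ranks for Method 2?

27

Sorted (ascending): 195, 235, 252, 252, 252, 268, 268, 281, 818, 892
The 3 values of 252 occupy positions 3–5 → each gets rank 5.
The 2 values of 268 occupy positions 6–7 → each gets rank 7.
Method 2 values → pooled ranks: 268→7, 252→5, 195→1, 252→5, 818→9
Rank sum = 7 + 5 + 1 + 5 + 9 = 27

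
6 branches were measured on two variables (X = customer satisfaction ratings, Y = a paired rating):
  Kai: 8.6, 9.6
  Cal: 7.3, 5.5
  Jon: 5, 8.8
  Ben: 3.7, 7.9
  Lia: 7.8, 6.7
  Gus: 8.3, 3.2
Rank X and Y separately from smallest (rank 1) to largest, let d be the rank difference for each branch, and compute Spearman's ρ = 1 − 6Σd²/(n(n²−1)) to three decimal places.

-0.029

Ranks of variable 1: 6, 3, 2, 1, 4, 5
Ranks of variable 2: 6, 2, 5, 4, 3, 1
d = r₁ − r₂: 0, 1, -3, -3, 1, 4
d²: 0, 1, 9, 9, 1, 16; Σd² = 36
ρ = 1 − 6·36/(6·35) = 1 − 216/210 = -0.029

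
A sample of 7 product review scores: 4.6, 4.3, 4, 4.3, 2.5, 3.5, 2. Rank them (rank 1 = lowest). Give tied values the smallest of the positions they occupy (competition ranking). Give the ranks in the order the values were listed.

Sorted (ascending): 2, 2.5, 3.5, 4, 4.3, 4.3, 4.6
The 2 values of 4.3 occupy positions 5–6 → each gets rank 5.

7, 5, 4, 5, 2, 3, 1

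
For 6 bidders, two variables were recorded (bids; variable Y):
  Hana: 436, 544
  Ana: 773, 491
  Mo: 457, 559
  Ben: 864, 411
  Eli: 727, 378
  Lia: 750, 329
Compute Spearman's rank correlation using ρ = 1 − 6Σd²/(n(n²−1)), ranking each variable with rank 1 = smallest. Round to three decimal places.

-0.486

Ranks of variable 1: 1, 5, 2, 6, 3, 4
Ranks of variable 2: 5, 4, 6, 3, 2, 1
d = r₁ − r₂: -4, 1, -4, 3, 1, 3
d²: 16, 1, 16, 9, 1, 9; Σd² = 52
ρ = 1 − 6·52/(6·35) = 1 − 312/210 = -0.486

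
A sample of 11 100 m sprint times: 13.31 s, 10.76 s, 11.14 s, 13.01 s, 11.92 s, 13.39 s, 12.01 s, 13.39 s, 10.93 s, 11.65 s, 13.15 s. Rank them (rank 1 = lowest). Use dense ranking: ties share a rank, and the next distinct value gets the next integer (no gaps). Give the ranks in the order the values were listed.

9, 1, 3, 7, 5, 10, 6, 10, 2, 4, 8

Sorted (ascending): 10.76, 10.93, 11.14, 11.65, 11.92, 12.01, 13.01, 13.15, 13.31, 13.39, 13.39
The 2 values of 13.39 share dense rank 10.
Remaining distinct values take the next consecutive integers.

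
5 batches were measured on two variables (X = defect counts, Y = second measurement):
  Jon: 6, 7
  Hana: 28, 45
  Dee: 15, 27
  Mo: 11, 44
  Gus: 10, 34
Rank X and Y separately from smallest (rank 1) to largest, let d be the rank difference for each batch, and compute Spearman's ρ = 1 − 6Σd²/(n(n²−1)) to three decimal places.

Ranks of variable 1: 1, 5, 4, 3, 2
Ranks of variable 2: 1, 5, 2, 4, 3
d = r₁ − r₂: 0, 0, 2, -1, -1
d²: 0, 0, 4, 1, 1; Σd² = 6
ρ = 1 − 6·6/(5·24) = 1 − 36/120 = 0.700

0.700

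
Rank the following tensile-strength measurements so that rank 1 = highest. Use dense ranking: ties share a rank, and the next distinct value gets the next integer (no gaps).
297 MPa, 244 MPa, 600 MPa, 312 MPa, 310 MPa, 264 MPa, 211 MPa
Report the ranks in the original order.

Sorted (descending): 600, 312, 310, 297, 264, 244, 211
No ties — each value takes its position as its rank.

4, 6, 1, 2, 3, 5, 7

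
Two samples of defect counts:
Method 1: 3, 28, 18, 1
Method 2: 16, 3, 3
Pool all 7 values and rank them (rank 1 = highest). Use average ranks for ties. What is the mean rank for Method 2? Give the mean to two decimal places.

4.33

Sorted (descending): 28, 18, 16, 3, 3, 3, 1
The 3 values of 3 occupy positions 4–6 → average rank 5.
Method 2 values → pooled ranks: 16→3, 3→5, 3→5
Mean rank = (3 + 5 + 5) / 3 = 4.33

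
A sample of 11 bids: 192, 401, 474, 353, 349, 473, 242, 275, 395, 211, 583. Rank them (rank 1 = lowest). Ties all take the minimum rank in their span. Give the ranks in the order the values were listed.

Sorted (ascending): 192, 211, 242, 275, 349, 353, 395, 401, 473, 474, 583
No ties — each value takes its position as its rank.

1, 8, 10, 6, 5, 9, 3, 4, 7, 2, 11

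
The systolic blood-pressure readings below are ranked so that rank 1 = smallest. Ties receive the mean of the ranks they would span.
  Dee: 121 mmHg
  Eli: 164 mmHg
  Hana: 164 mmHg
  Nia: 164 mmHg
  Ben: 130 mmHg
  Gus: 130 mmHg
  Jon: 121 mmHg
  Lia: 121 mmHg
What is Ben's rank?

4.5

Sorted (ascending): 121, 121, 121, 130, 130, 164, 164, 164
The 3 values of 121 occupy positions 1–3 → average rank 2.
The 2 values of 130 occupy positions 4–5 → average rank (4+5)/2 = 4.5.
The 3 values of 164 occupy positions 6–8 → average rank 7.
Ben has value 130 mmHg → rank 4.5.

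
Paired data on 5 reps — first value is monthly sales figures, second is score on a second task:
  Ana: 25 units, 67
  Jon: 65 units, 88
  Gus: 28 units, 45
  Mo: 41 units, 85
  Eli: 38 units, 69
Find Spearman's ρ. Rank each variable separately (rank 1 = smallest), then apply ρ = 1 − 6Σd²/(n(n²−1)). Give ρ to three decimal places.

Ranks of variable 1: 1, 5, 2, 4, 3
Ranks of variable 2: 2, 5, 1, 4, 3
d = r₁ − r₂: -1, 0, 1, 0, 0
d²: 1, 0, 1, 0, 0; Σd² = 2
ρ = 1 − 6·2/(5·24) = 1 − 12/120 = 0.900

0.900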